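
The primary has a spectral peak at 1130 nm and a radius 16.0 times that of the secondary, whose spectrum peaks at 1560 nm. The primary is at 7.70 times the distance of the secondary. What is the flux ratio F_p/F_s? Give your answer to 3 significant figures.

Wien's law: T_p/T_s = λ_s/λ_p = 1560/1130 = 1.381.
L_p/L_s = (R_p/R_s)²(T_p/T_s)⁴ = (16.0)²(1.381)⁴ = 929.9.
F_p/F_s = (L_p/L_s)/(d_p/d_s)² = 929.9/(7.70)² = 15.68.

15.7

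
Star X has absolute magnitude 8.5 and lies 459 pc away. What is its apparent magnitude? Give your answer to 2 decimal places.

m = M + 5 log₁₀(d/10 pc) = 8.5 + 5 log₁₀(459/10)
  = 8.5 + 5 × 1.662 = 8.5 + 8.31 = 16.81.

16.81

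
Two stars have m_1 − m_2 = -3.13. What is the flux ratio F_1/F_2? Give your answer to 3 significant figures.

F_1/F_2 = 10^(−(m_1 − m_2)/2.5) = 10^(3.13/2.5) = 10^1.252 = 17.86.

17.9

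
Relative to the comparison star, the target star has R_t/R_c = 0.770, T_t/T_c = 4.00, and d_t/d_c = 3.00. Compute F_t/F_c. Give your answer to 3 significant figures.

16.9

L_t/L_c = (R_t/R_c)²(T_t/T_c)⁴ = (0.770)² × (4.00)⁴ = 151.8.
F_t/F_c = (L_t/L_c)/(d_t/d_c)² = 151.8 / (3.00)² = 16.86.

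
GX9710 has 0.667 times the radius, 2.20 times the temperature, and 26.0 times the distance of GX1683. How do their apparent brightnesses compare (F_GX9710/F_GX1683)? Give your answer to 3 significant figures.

L_GX9710/L_GX1683 = (R_GX9710/R_GX1683)²(T_GX9710/T_GX1683)⁴ = (0.667)² × (2.20)⁴ = 10.42.
F_GX9710/F_GX1683 = (L_GX9710/L_GX1683)/(d_GX9710/d_GX1683)² = 10.42 / (26.0)² = 0.01542.

0.0154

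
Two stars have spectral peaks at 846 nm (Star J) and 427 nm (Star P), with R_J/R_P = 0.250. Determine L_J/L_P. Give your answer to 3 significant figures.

Wien's law gives T ∝ 1/λ_max, so T_J/T_P = λ_P/λ_J = 427/846 = 0.5047.
Then L ∝ R²T⁴ gives L_J/L_P = (0.250)² × (0.5047)⁴ = 0.06250 × 0.06490 = 0.004056.

0.00406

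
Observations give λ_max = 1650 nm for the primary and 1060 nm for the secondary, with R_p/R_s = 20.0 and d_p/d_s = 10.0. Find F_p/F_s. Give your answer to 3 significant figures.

0.681

Wien's law: T_p/T_s = λ_s/λ_p = 1060/1650 = 0.6424.
L_p/L_s = (R_p/R_s)²(T_p/T_s)⁴ = (20.0)²(0.6424)⁴ = 68.13.
F_p/F_s = (L_p/L_s)/(d_p/d_s)² = 68.13/(10.0)² = 0.6813.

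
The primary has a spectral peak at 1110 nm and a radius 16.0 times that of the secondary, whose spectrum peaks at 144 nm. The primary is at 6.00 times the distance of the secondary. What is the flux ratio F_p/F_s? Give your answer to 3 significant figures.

Wien's law: T_p/T_s = λ_s/λ_p = 144/1110 = 0.1297.
L_p/L_s = (R_p/R_s)²(T_p/T_s)⁴ = (16.0)²(0.1297)⁴ = 0.07251.
F_p/F_s = (L_p/L_s)/(d_p/d_s)² = 0.07251/(6.00)² = 0.002014.

0.00201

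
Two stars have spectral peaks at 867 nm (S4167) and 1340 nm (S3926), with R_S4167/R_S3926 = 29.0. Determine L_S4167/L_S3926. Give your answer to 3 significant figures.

Wien's law gives T ∝ 1/λ_max, so T_S4167/T_S3926 = λ_S3926/λ_S4167 = 1340/867 = 1.546.
Then L ∝ R²T⁴ gives L_S4167/L_S3926 = (29.0)² × (1.546)⁴ = 841.0 × 5.706 = 4799.

4.80×10^3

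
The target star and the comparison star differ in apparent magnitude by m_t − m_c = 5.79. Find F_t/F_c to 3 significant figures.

F_t/F_c = 10^(−(m_t − m_c)/2.5) = 10^(-5.79/2.5) = 10^-2.316 = 0.004831.

0.00483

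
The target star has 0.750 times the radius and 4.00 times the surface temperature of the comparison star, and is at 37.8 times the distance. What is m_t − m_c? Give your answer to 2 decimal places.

2.49

L_t/L_c = (0.750)²(4.00)⁴ = 144.0.
F_t/F_c = (L_t/L_c)/(d_t/d_c)² = 144.0/1429 = 0.1008.
m_t − m_c = −2.5 log₁₀(0.1008) = 2.49.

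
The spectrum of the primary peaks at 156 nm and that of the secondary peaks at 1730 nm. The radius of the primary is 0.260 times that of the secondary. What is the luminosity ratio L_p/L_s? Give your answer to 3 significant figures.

1.02×10^3

Wien's law gives T ∝ 1/λ_max, so T_p/T_s = λ_s/λ_p = 1730/156 = 11.09.
Then L ∝ R²T⁴ gives L_p/L_s = (0.260)² × (11.09)⁴ = 0.06760 × 1.512×10^4 = 1022.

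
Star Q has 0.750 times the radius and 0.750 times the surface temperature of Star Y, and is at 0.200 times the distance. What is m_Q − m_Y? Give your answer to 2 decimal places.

L_Q/L_Y = (0.750)²(0.750)⁴ = 0.1780.
F_Q/F_Y = (L_Q/L_Y)/(d_Q/d_Y)² = 0.1780/0.04000 = 4.449.
m_Q − m_Y = −2.5 log₁₀(4.449) = -1.62.

-1.62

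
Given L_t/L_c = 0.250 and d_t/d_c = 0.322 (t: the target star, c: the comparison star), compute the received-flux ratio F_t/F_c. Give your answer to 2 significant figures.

2.4

F = L/(4πd²), so F_t/F_c = (L_t/L_c) / (d_t/d_c)²
= 0.250 / (0.322)² = 0.250 / 0.1037 = 2.411.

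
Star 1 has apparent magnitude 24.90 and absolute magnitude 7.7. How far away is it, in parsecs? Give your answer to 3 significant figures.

m − M = 5 log₁₀(d/10 pc)
24.90 − (7.7) = 17.20 = 5 log₁₀(d/10)
d = 10 × 10^(17.20/5) = 10 × 10^3.440 = 2.754×10^4 pc.

2.75×10^4 pc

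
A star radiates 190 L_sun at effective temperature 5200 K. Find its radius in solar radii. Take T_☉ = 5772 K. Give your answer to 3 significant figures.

17.0 solar radii

R/R_☉ = √(L/L_☉) / (T/T_☉)² = √(190) / (0.9009)²
       = 13.78 / 0.8116 = 16.98.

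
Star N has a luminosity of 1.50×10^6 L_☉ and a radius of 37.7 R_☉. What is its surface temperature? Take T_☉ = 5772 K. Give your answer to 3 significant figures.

3.29×10^4 K

T/T_☉ = (L/L_☉)^(1/4) / (R/R_☉)^(1/2)
T = 5772 × (1.50×10^6)^(1/4) / √(37.7) = 5772 × 35.00 / 6.140 = 3.290×10^4 K.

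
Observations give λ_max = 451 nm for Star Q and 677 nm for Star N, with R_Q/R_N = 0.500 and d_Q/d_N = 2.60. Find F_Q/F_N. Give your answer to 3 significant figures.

0.188

Wien's law: T_Q/T_N = λ_N/λ_Q = 677/451 = 1.501.
L_Q/L_N = (R_Q/R_N)²(T_Q/T_N)⁴ = (0.500)²(1.501)⁴ = 1.269.
F_Q/F_N = (L_Q/L_N)/(d_Q/d_N)² = 1.269/(2.60)² = 0.1878.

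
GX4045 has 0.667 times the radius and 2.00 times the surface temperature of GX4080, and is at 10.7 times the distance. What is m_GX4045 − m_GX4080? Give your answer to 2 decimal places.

3.02

L_GX4045/L_GX4080 = (0.667)²(2.00)⁴ = 7.118.
F_GX4045/F_GX4080 = (L_GX4045/L_GX4080)/(d_GX4045/d_GX4080)² = 7.118/114.5 = 0.06217.
m_GX4045 − m_GX4080 = −2.5 log₁₀(0.06217) = 3.02.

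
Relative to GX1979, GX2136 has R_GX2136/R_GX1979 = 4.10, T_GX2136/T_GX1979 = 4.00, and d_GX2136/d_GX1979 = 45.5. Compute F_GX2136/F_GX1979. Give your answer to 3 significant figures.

2.08

L_GX2136/L_GX1979 = (R_GX2136/R_GX1979)²(T_GX2136/T_GX1979)⁴ = (4.10)² × (4.00)⁴ = 4303.
F_GX2136/F_GX1979 = (L_GX2136/L_GX1979)/(d_GX2136/d_GX1979)² = 4303 / (45.5)² = 2.079.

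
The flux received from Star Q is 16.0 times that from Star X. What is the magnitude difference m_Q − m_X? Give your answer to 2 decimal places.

-3.01

m_Q − m_X = −2.5 log₁₀(F_Q/F_X) = −2.5 log₁₀(16.0) = −2.5 × (1.204) = -3.010.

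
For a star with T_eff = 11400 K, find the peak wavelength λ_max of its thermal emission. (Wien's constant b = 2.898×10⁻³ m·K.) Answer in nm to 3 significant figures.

254 nm

λ_max = b/T = 2.898×10⁻³ / 11400 = 2.54×10^-7 m = 254.2 nm.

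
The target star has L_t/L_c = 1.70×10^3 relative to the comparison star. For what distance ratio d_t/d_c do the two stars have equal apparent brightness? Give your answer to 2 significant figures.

41

Equal flux requires L_t/d_t² = L_c/d_c², so d_t/d_c = √(L_t/L_c)
= √(1.70×10^3) = 41.23.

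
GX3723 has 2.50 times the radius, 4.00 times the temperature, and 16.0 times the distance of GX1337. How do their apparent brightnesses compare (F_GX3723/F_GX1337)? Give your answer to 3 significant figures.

L_GX3723/L_GX1337 = (R_GX3723/R_GX1337)²(T_GX3723/T_GX1337)⁴ = (2.50)² × (4.00)⁴ = 1600.
F_GX3723/F_GX1337 = (L_GX3723/L_GX1337)/(d_GX3723/d_GX1337)² = 1600 / (16.0)² = 6.250.

6.25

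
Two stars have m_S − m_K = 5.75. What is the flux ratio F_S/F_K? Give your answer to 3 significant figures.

F_S/F_K = 10^(−(m_S − m_K)/2.5) = 10^(-5.75/2.5) = 10^-2.300 = 0.005012.

0.00501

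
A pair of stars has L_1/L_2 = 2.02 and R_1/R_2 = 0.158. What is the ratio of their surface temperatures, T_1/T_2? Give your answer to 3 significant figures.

3.00

L ∝ R²T⁴ gives T ∝ (L/R²)^(1/4), so
T_1/T_2 = (2.02 / 0.158²)^(1/4) = (80.92)^(1/4) = 2.999.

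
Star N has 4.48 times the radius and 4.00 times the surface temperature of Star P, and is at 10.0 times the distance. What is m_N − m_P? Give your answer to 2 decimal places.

L_N/L_P = (4.48)²(4.00)⁴ = 5138.
F_N/F_P = (L_N/L_P)/(d_N/d_P)² = 5138/100.0 = 51.38.
m_N − m_P = −2.5 log₁₀(51.38) = -4.28.

-4.28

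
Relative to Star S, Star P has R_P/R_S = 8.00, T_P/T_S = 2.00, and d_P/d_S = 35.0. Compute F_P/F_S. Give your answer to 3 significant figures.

0.836

L_P/L_S = (R_P/R_S)²(T_P/T_S)⁴ = (8.00)² × (2.00)⁴ = 1024.
F_P/F_S = (L_P/L_S)/(d_P/d_S)² = 1024 / (35.0)² = 0.8359.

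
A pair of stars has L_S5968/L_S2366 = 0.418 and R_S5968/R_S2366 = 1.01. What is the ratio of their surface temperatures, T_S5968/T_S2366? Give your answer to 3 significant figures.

0.800

L ∝ R²T⁴ gives T ∝ (L/R²)^(1/4), so
T_S5968/T_S2366 = (0.418 / 1.01²)^(1/4) = (0.4098)^(1/4) = 0.8001.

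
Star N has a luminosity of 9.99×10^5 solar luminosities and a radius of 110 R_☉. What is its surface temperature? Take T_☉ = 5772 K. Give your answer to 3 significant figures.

1.74×10^4 K

T/T_☉ = (L/L_☉)^(1/4) / (R/R_☉)^(1/2)
T = 5772 × (9.99×10^5)^(1/4) / √(110) = 5772 × 31.61 / 10.49 = 1.740×10^4 K.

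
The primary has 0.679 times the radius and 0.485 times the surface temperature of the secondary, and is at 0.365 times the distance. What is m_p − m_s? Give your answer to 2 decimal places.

1.79

L_p/L_s = (0.679)²(0.485)⁴ = 0.02551.
F_p/F_s = (L_p/L_s)/(d_p/d_s)² = 0.02551/0.1332 = 0.1915.
m_p − m_s = −2.5 log₁₀(0.1915) = 1.79.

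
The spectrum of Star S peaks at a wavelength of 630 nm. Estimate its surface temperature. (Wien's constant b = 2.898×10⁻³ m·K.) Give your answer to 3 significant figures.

4.60×10^3 K

T = b/λ_max = 2.898×10⁻³ / (630×10⁻⁹) = 4600 K.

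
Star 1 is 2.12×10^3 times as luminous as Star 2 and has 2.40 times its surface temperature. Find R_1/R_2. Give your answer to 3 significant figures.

L ∝ R²T⁴ gives R ∝ √L / T², so
R_1/R_2 = √(2.12×10^3) / (2.40)² = 46.04 / 5.760 = 7.994.

7.99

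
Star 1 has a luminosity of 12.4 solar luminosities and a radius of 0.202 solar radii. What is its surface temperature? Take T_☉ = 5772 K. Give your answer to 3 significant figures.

2.41×10^4 K

T/T_☉ = (L/L_☉)^(1/4) / (R/R_☉)^(1/2)
T = 5772 × (12.4)^(1/4) / √(0.202) = 5772 × 1.877 / 0.4494 = 2.410×10^4 K.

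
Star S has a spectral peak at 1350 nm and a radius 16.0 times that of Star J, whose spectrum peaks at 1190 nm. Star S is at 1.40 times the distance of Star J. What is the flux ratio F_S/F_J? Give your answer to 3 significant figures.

78.9

Wien's law: T_S/T_J = λ_J/λ_S = 1190/1350 = 0.8815.
L_S/L_J = (R_S/R_J)²(T_S/T_J)⁴ = (16.0)²(0.8815)⁴ = 154.6.
F_S/F_J = (L_S/L_J)/(d_S/d_J)² = 154.6/(1.40)² = 78.86.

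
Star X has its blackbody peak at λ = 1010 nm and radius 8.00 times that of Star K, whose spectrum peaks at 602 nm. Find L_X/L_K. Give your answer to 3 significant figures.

Wien's law gives T ∝ 1/λ_max, so T_X/T_K = λ_K/λ_X = 602/1010 = 0.5960.
Then L ∝ R²T⁴ gives L_X/L_K = (8.00)² × (0.5960)⁴ = 64.00 × 0.1262 = 8.078.

8.08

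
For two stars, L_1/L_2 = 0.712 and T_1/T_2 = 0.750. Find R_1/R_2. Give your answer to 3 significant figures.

L ∝ R²T⁴ gives R ∝ √L / T², so
R_1/R_2 = √(0.712) / (0.750)² = 0.8438 / 0.5625 = 1.500.

1.50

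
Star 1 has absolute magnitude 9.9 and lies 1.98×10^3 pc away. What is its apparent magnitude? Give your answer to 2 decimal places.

m = M + 5 log₁₀(d/10 pc) = 9.9 + 5 log₁₀(1.98×10^3/10)
  = 9.9 + 5 × 2.297 = 9.9 + 11.48 = 21.38.

21.38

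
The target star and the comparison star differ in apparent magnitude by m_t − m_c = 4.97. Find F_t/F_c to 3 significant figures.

0.0103

F_t/F_c = 10^(−(m_t − m_c)/2.5) = 10^(-4.97/2.5) = 10^-1.988 = 0.01028.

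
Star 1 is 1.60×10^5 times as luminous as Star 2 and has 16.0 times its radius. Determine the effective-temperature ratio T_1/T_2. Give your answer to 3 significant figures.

L ∝ R²T⁴ gives T ∝ (L/R²)^(1/4), so
T_1/T_2 = (1.60×10^5 / 16.0²)^(1/4) = (625.0)^(1/4) = 5.000.

5.00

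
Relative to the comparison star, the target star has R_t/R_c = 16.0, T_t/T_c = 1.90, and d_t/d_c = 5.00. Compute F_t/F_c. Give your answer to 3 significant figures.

L_t/L_c = (R_t/R_c)²(T_t/T_c)⁴ = (16.0)² × (1.90)⁴ = 3336.
F_t/F_c = (L_t/L_c)/(d_t/d_c)² = 3336 / (5.00)² = 133.4.

133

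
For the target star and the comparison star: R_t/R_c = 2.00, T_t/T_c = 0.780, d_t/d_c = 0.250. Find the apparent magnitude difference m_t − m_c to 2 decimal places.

-3.44

L_t/L_c = (2.00)²(0.780)⁴ = 1.481.
F_t/F_c = (L_t/L_c)/(d_t/d_c)² = 1.481/0.06250 = 23.69.
m_t − m_c = −2.5 log₁₀(23.69) = -3.44.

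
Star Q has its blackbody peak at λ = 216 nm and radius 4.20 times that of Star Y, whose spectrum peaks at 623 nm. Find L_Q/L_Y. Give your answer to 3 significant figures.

Wien's law gives T ∝ 1/λ_max, so T_Q/T_Y = λ_Y/λ_Q = 623/216 = 2.884.
Then L ∝ R²T⁴ gives L_Q/L_Y = (4.20)² × (2.884)⁴ = 17.64 × 69.20 = 1221.

1.22×10^3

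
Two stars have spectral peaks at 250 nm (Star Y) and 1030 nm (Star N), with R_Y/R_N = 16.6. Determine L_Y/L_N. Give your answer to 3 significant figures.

7.94×10^4

Wien's law gives T ∝ 1/λ_max, so T_Y/T_N = λ_N/λ_Y = 1030/250 = 4.120.
Then L ∝ R²T⁴ gives L_Y/L_N = (16.6)² × (4.120)⁴ = 275.6 × 288.1 = 7.940×10^4.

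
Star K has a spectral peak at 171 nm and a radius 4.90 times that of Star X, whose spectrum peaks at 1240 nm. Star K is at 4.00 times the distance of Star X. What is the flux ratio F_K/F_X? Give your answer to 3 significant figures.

4.15×10^3

Wien's law: T_K/T_X = λ_X/λ_K = 1240/171 = 7.251.
L_K/L_X = (R_K/R_X)²(T_K/T_X)⁴ = (4.90)²(7.251)⁴ = 6.639×10^4.
F_K/F_X = (L_K/L_X)/(d_K/d_X)² = 6.639×10^4/(4.00)² = 4149.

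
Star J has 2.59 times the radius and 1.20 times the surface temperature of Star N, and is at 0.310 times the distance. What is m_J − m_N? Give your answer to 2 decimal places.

L_J/L_N = (2.59)²(1.20)⁴ = 13.91.
F_J/F_N = (L_J/L_N)/(d_J/d_N)² = 13.91/0.09610 = 144.7.
m_J − m_N = −2.5 log₁₀(144.7) = -5.40.

-5.40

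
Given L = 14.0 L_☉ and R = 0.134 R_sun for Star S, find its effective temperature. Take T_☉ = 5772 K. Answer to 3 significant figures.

T/T_☉ = (L/L_☉)^(1/4) / (R/R_☉)^(1/2)
T = 5772 × (14.0)^(1/4) / √(0.134) = 5772 × 1.934 / 0.3661 = 3.050×10^4 K.

3.05×10^4 K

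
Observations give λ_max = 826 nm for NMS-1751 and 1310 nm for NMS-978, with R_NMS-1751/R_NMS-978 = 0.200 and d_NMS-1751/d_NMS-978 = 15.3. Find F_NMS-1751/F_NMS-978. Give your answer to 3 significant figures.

0.00108

Wien's law: T_NMS-1751/T_NMS-978 = λ_NMS-978/λ_NMS-1751 = 1310/826 = 1.586.
L_NMS-1751/L_NMS-978 = (R_NMS-1751/R_NMS-978)²(T_NMS-1751/T_NMS-978)⁴ = (0.200)²(1.586)⁴ = 0.2531.
F_NMS-1751/F_NMS-978 = (L_NMS-1751/L_NMS-978)/(d_NMS-1751/d_NMS-978)² = 0.2531/(15.3)² = 0.001081.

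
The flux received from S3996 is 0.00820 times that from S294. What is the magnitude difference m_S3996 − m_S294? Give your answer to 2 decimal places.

5.22

m_S3996 − m_S294 = −2.5 log₁₀(F_S3996/F_S294) = −2.5 log₁₀(0.00820) = −2.5 × (-2.086) = 5.215.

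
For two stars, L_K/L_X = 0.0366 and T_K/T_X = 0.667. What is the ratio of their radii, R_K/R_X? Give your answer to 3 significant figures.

L ∝ R²T⁴ gives R ∝ √L / T², so
R_K/R_X = √(0.0366) / (0.667)² = 0.1913 / 0.4449 = 0.4300.

0.430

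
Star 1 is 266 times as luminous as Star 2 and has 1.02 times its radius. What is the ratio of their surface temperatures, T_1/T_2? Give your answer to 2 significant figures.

4.0

L ∝ R²T⁴ gives T ∝ (L/R²)^(1/4), so
T_1/T_2 = (266 / 1.02²)^(1/4) = (255.7)^(1/4) = 3.999.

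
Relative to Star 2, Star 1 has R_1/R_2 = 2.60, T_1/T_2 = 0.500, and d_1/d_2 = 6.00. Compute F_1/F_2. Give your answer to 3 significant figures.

0.0117

L_1/L_2 = (R_1/R_2)²(T_1/T_2)⁴ = (2.60)² × (0.500)⁴ = 0.4225.
F_1/F_2 = (L_1/L_2)/(d_1/d_2)² = 0.4225 / (6.00)² = 0.01174.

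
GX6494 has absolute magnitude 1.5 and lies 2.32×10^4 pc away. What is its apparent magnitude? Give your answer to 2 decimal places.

18.33

m = M + 5 log₁₀(d/10 pc) = 1.5 + 5 log₁₀(2.32×10^4/10)
  = 1.5 + 5 × 3.365 = 1.5 + 16.83 = 18.33.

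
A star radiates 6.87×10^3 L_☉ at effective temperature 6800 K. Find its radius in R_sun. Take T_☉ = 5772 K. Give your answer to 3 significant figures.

59.7 R_sun

R/R_☉ = √(L/L_☉) / (T/T_☉)² = √(6.87×10^3) / (1.178)²
       = 82.89 / 1.388 = 59.72.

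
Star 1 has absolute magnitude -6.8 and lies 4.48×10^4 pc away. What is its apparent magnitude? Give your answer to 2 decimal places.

m = M + 5 log₁₀(d/10 pc) = -6.8 + 5 log₁₀(4.48×10^4/10)
  = -6.8 + 5 × 3.651 = -6.8 + 18.26 = 11.46.

11.46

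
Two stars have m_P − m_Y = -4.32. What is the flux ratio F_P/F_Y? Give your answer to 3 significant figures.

53.5

F_P/F_Y = 10^(−(m_P − m_Y)/2.5) = 10^(4.32/2.5) = 10^1.728 = 53.46.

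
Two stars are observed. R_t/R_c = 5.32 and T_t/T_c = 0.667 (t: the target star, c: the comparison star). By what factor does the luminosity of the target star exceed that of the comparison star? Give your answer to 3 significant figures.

From the Stefan–Boltzmann law, L ∝ R²T⁴, so
L_t/L_c = (R_t/R_c)² (T_t/T_c)⁴ = (5.32)² × (0.667)⁴ = 28.30 × 0.1979 = 5.602.

5.60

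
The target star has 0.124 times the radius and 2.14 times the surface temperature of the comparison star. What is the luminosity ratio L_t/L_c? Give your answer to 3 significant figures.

0.322

From the Stefan–Boltzmann law, L ∝ R²T⁴, so
L_t/L_c = (R_t/R_c)² (T_t/T_c)⁴ = (0.124)² × (2.14)⁴ = 0.01538 × 20.97 = 0.3225.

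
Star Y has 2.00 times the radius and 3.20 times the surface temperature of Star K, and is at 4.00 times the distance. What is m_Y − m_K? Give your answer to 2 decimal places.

L_Y/L_K = (2.00)²(3.20)⁴ = 419.4.
F_Y/F_K = (L_Y/L_K)/(d_Y/d_K)² = 419.4/16.00 = 26.21.
m_Y − m_K = −2.5 log₁₀(26.21) = -3.55.

-3.55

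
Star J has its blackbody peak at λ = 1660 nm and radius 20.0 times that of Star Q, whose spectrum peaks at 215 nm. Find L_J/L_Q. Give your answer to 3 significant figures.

Wien's law gives T ∝ 1/λ_max, so T_J/T_Q = λ_Q/λ_J = 215/1660 = 0.1295.
Then L ∝ R²T⁴ gives L_J/L_Q = (20.0)² × (0.1295)⁴ = 400.0 × 2.814×10^-4 = 0.1126.

0.113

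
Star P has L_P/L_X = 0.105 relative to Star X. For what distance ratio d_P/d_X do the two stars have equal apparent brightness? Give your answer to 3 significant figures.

Equal flux requires L_P/d_P² = L_X/d_X², so d_P/d_X = √(L_P/L_X)
= √(0.105) = 0.3240.

0.324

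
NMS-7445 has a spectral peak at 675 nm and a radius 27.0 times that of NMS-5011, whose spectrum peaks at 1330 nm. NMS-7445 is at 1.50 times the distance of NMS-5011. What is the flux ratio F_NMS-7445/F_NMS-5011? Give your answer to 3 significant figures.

4.88×10^3

Wien's law: T_NMS-7445/T_NMS-5011 = λ_NMS-5011/λ_NMS-7445 = 1330/675 = 1.970.
L_NMS-7445/L_NMS-5011 = (R_NMS-7445/R_NMS-5011)²(T_NMS-7445/T_NMS-5011)⁴ = (27.0)²(1.970)⁴ = 1.099×10^4.
F_NMS-7445/F_NMS-5011 = (L_NMS-7445/L_NMS-5011)/(d_NMS-7445/d_NMS-5011)² = 1.099×10^4/(1.50)² = 4884.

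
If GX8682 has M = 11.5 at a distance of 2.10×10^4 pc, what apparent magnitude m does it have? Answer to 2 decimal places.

28.11

m = M + 5 log₁₀(d/10 pc) = 11.5 + 5 log₁₀(2.10×10^4/10)
  = 11.5 + 5 × 3.322 = 11.5 + 16.61 = 28.11.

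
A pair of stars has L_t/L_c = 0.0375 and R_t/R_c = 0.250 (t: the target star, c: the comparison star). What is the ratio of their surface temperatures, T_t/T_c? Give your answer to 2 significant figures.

0.88

L ∝ R²T⁴ gives T ∝ (L/R²)^(1/4), so
T_t/T_c = (0.0375 / 0.250²)^(1/4) = (0.6000)^(1/4) = 0.8801.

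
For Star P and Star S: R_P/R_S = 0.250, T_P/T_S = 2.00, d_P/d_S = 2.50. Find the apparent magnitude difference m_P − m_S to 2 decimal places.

1.99

L_P/L_S = (0.250)²(2.00)⁴ = 1.000.
F_P/F_S = (L_P/L_S)/(d_P/d_S)² = 1.000/6.250 = 0.1600.
m_P − m_S = −2.5 log₁₀(0.1600) = 1.99.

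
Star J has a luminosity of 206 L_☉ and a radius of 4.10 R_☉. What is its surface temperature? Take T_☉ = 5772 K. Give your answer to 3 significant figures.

1.08×10^4 K

T/T_☉ = (L/L_☉)^(1/4) / (R/R_☉)^(1/2)
T = 5772 × (206)^(1/4) / √(4.10) = 5772 × 3.788 / 2.025 = 1.080×10^4 K.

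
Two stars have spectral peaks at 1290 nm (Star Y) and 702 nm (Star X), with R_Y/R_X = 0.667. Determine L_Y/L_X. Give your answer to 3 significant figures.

Wien's law gives T ∝ 1/λ_max, so T_Y/T_X = λ_X/λ_Y = 702/1290 = 0.5442.
Then L ∝ R²T⁴ gives L_Y/L_X = (0.667)² × (0.5442)⁴ = 0.4449 × 0.08770 = 0.03902.

0.0390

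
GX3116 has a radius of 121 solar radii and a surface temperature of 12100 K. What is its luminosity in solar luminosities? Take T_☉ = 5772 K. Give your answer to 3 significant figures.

2.83×10^5 solar luminosities

L/L_☉ = (R/R_☉)² (T/T_☉)⁴ = (121)² × (12100/5772)⁴
       = 1.464×10^4 × (2.096)⁴ = 1.464×10^4 × 19.31 = 2.828×10^5.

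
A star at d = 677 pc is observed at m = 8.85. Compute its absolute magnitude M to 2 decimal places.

M = m − 5 log₁₀(d/10 pc) = 8.85 − 5 log₁₀(677/10)
  = 8.85 − 5 × 1.831 = 8.85 − 9.15 = -0.30.

-0.30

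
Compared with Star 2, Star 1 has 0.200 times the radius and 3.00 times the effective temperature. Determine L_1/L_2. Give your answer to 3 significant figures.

3.24

From the Stefan–Boltzmann law, L ∝ R²T⁴, so
L_1/L_2 = (R_1/R_2)² (T_1/T_2)⁴ = (0.200)² × (3.00)⁴ = 0.04000 × 81.00 = 3.240.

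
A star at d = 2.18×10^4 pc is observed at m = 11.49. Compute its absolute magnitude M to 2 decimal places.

-5.20

M = m − 5 log₁₀(d/10 pc) = 11.49 − 5 log₁₀(2.18×10^4/10)
  = 11.49 − 5 × 3.338 = 11.49 − 16.69 = -5.20.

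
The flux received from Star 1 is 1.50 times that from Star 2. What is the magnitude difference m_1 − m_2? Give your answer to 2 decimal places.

m_1 − m_2 = −2.5 log₁₀(F_1/F_2) = −2.5 log₁₀(1.50) = −2.5 × (0.176) = -0.440.

-0.44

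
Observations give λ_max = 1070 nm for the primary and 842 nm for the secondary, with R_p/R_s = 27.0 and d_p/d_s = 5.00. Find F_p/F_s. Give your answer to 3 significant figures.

Wien's law: T_p/T_s = λ_s/λ_p = 842/1070 = 0.7869.
L_p/L_s = (R_p/R_s)²(T_p/T_s)⁴ = (27.0)²(0.7869)⁴ = 279.5.
F_p/F_s = (L_p/L_s)/(d_p/d_s)² = 279.5/(5.00)² = 11.18.

11.2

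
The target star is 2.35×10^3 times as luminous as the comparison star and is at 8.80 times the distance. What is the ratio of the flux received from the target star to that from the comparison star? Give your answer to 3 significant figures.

F = L/(4πd²), so F_t/F_c = (L_t/L_c) / (d_t/d_c)²
= 2.35×10^3 / (8.80)² = 2.35×10^3 / 77.44 = 30.35.

30.3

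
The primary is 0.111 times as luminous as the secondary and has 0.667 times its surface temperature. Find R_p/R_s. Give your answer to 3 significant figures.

0.749

L ∝ R²T⁴ gives R ∝ √L / T², so
R_p/R_s = √(0.111) / (0.667)² = 0.3332 / 0.4449 = 0.7489.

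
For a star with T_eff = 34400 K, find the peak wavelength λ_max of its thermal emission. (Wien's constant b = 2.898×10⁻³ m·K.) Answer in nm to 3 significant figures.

84.2 nm

λ_max = b/T = 2.898×10⁻³ / 34400 = 8.42×10^-8 m = 84.24 nm.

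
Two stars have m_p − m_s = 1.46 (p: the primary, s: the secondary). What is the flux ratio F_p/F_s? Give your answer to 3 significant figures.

0.261

F_p/F_s = 10^(−(m_p − m_s)/2.5) = 10^(-1.46/2.5) = 10^-0.584 = 0.2606.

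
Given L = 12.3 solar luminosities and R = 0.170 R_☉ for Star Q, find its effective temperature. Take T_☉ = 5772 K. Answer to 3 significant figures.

2.62×10^4 K

T/T_☉ = (L/L_☉)^(1/4) / (R/R_☉)^(1/2)
T = 5772 × (12.3)^(1/4) / √(0.170) = 5772 × 1.873 / 0.4123 = 2.622×10^4 K.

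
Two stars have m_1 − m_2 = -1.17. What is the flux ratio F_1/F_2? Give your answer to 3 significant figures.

F_1/F_2 = 10^(−(m_1 − m_2)/2.5) = 10^(1.17/2.5) = 10^0.468 = 2.938.

2.94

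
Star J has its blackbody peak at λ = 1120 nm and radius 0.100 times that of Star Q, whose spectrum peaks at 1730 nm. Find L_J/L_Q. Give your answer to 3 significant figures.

0.0569

Wien's law gives T ∝ 1/λ_max, so T_J/T_Q = λ_Q/λ_J = 1730/1120 = 1.545.
Then L ∝ R²T⁴ gives L_J/L_Q = (0.100)² × (1.545)⁴ = 0.01000 × 5.693 = 0.05693.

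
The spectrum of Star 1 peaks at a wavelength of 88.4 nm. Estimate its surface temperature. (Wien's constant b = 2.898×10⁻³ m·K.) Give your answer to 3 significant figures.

3.28×10^4 K

T = b/λ_max = 2.898×10⁻³ / (88.4×10⁻⁹) = 3.278×10^4 K.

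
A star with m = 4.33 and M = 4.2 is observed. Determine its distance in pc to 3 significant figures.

10.6 pc

m − M = 5 log₁₀(d/10 pc)
4.33 − (4.2) = 0.13 = 5 log₁₀(d/10)
d = 10 × 10^(0.13/5) = 10 × 10^0.026 = 10.62 pc.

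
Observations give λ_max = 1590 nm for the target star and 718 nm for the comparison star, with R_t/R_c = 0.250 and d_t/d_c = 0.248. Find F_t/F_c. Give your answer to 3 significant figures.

0.0423

Wien's law: T_t/T_c = λ_c/λ_t = 718/1590 = 0.4516.
L_t/L_c = (R_t/R_c)²(T_t/T_c)⁴ = (0.250)²(0.4516)⁴ = 0.002599.
F_t/F_c = (L_t/L_c)/(d_t/d_c)² = 0.002599/(0.248)² = 0.04226.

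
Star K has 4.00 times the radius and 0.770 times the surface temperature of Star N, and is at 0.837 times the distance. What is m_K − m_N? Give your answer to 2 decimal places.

L_K/L_N = (4.00)²(0.770)⁴ = 5.624.
F_K/F_N = (L_K/L_N)/(d_K/d_N)² = 5.624/0.7006 = 8.028.
m_K − m_N = −2.5 log₁₀(8.028) = -2.26.

-2.26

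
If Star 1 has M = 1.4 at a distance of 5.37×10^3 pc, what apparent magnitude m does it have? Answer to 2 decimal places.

m = M + 5 log₁₀(d/10 pc) = 1.4 + 5 log₁₀(5.37×10^3/10)
  = 1.4 + 5 × 2.730 = 1.4 + 13.65 = 15.05.

15.05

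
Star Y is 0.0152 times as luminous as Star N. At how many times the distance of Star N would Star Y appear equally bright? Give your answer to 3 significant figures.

0.123

Equal flux requires L_Y/d_Y² = L_N/d_N², so d_Y/d_N = √(L_Y/L_N)
= √(0.0152) = 0.1233.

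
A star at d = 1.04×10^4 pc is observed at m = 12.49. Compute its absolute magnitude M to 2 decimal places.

-2.60

M = m − 5 log₁₀(d/10 pc) = 12.49 − 5 log₁₀(1.04×10^4/10)
  = 12.49 − 5 × 3.017 = 12.49 − 15.09 = -2.60.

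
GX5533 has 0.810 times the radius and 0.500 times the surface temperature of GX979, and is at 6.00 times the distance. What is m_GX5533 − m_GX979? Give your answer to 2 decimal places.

7.36

L_GX5533/L_GX979 = (0.810)²(0.500)⁴ = 0.04101.
F_GX5533/F_GX979 = (L_GX5533/L_GX979)/(d_GX5533/d_GX979)² = 0.04101/36.00 = 0.001139.
m_GX5533 − m_GX979 = −2.5 log₁₀(0.001139) = 7.36.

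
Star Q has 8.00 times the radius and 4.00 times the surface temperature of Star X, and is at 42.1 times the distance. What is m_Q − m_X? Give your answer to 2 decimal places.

L_Q/L_X = (8.00)²(4.00)⁴ = 1.638×10^4.
F_Q/F_X = (L_Q/L_X)/(d_Q/d_X)² = 1.638×10^4/1772 = 9.244.
m_Q − m_X = −2.5 log₁₀(9.244) = -2.41.

-2.41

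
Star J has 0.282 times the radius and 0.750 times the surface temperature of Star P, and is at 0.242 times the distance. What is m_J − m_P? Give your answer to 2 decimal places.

L_J/L_P = (0.282)²(0.750)⁴ = 0.02516.
F_J/F_P = (L_J/L_P)/(d_J/d_P)² = 0.02516/0.05856 = 0.4296.
m_J − m_P = −2.5 log₁₀(0.4296) = 0.92.

0.92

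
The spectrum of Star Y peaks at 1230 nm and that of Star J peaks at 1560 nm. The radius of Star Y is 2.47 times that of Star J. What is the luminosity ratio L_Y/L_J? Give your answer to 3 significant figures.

Wien's law gives T ∝ 1/λ_max, so T_Y/T_J = λ_J/λ_Y = 1560/1230 = 1.268.
Then L ∝ R²T⁴ gives L_Y/L_J = (2.47)² × (1.268)⁴ = 6.101 × 2.587 = 15.79.

15.8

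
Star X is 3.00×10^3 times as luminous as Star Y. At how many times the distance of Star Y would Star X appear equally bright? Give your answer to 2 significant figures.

55

Equal flux requires L_X/d_X² = L_Y/d_Y², so d_X/d_Y = √(L_X/L_Y)
= √(3.00×10^3) = 54.77.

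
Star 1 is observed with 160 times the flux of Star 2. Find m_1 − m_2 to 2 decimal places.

m_1 − m_2 = −2.5 log₁₀(F_1/F_2) = −2.5 log₁₀(160) = −2.5 × (2.204) = -5.510.

-5.51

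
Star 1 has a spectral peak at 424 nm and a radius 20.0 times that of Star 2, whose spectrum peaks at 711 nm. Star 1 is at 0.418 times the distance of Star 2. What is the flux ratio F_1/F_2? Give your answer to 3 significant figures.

1.81×10^4

Wien's law: T_1/T_2 = λ_2/λ_1 = 711/424 = 1.677.
L_1/L_2 = (R_1/R_2)²(T_1/T_2)⁴ = (20.0)²(1.677)⁴ = 3163.
F_1/F_2 = (L_1/L_2)/(d_1/d_2)² = 3163/(0.418)² = 1.810×10^4.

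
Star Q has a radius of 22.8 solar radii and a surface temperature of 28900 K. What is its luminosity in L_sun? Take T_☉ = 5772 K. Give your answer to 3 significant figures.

3.27×10^5 L_sun

L/L_☉ = (R/R_☉)² (T/T_☉)⁴ = (22.8)² × (28900/5772)⁴
       = 519.8 × (5.007)⁴ = 519.8 × 628.5 = 3.267×10^5.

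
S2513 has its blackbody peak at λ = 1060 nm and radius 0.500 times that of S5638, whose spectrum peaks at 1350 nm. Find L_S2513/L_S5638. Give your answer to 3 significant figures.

Wien's law gives T ∝ 1/λ_max, so T_S2513/T_S5638 = λ_S5638/λ_S2513 = 1350/1060 = 1.274.
Then L ∝ R²T⁴ gives L_S2513/L_S5638 = (0.500)² × (1.274)⁴ = 0.2500 × 2.631 = 0.6577.

0.658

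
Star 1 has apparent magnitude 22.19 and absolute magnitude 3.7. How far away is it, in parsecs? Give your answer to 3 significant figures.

m − M = 5 log₁₀(d/10 pc)
22.19 − (3.7) = 18.49 = 5 log₁₀(d/10)
d = 10 × 10^(18.49/5) = 10 × 10^3.698 = 4.989×10^4 pc.

4.99×10^4 pc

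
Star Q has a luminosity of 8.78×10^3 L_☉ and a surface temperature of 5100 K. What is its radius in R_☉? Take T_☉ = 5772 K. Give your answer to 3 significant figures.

120 R_☉

R/R_☉ = √(L/L_☉) / (T/T_☉)² = √(8.78×10^3) / (0.8836)²
       = 93.70 / 0.7807 = 120.0.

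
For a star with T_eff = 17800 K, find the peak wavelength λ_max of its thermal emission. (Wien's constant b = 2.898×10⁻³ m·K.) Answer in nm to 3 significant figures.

163 nm

λ_max = b/T = 2.898×10⁻³ / 17800 = 1.63×10^-7 m = 162.8 nm.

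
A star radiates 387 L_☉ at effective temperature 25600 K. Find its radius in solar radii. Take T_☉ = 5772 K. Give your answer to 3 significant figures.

1.00 solar radii

R/R_☉ = √(L/L_☉) / (T/T_☉)² = √(387) / (4.435)²
       = 19.67 / 19.67 = 1.000.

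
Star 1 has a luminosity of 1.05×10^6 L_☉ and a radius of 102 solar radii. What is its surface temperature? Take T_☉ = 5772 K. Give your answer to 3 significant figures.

T/T_☉ = (L/L_☉)^(1/4) / (R/R_☉)^(1/2)
T = 5772 × (1.05×10^6)^(1/4) / √(102) = 5772 × 32.01 / 10.10 = 1.829×10^4 K.

1.83×10^4 K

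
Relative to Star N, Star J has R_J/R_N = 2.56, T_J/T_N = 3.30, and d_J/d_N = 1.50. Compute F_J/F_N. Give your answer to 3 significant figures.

345

L_J/L_N = (R_J/R_N)²(T_J/T_N)⁴ = (2.56)² × (3.30)⁴ = 777.2.
F_J/F_N = (L_J/L_N)/(d_J/d_N)² = 777.2 / (1.50)² = 345.4.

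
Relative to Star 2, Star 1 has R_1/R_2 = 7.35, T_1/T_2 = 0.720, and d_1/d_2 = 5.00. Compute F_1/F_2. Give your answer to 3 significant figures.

0.581

L_1/L_2 = (R_1/R_2)²(T_1/T_2)⁴ = (7.35)² × (0.720)⁴ = 14.52.
F_1/F_2 = (L_1/L_2)/(d_1/d_2)² = 14.52 / (5.00)² = 0.5807.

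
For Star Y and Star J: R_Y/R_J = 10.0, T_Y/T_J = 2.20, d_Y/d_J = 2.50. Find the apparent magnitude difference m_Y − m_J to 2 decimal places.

-6.43

L_Y/L_J = (10.0)²(2.20)⁴ = 2343.
F_Y/F_J = (L_Y/L_J)/(d_Y/d_J)² = 2343/6.250 = 374.8.
m_Y − m_J = −2.5 log₁₀(374.8) = -6.43.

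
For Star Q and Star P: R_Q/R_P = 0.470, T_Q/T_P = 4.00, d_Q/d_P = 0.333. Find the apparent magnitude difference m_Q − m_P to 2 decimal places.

-6.77

L_Q/L_P = (0.470)²(4.00)⁴ = 56.55.
F_Q/F_P = (L_Q/L_P)/(d_Q/d_P)² = 56.55/0.1109 = 510.0.
m_Q − m_P = −2.5 log₁₀(510.0) = -6.77.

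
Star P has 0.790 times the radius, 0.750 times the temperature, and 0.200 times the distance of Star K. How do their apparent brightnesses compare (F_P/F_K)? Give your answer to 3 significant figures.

L_P/L_K = (R_P/R_K)²(T_P/T_K)⁴ = (0.790)² × (0.750)⁴ = 0.1975.
F_P/F_K = (L_P/L_K)/(d_P/d_K)² = 0.1975 / (0.200)² = 4.937.

4.94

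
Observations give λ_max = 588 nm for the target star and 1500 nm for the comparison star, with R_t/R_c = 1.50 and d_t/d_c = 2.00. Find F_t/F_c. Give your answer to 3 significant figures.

23.8

Wien's law: T_t/T_c = λ_c/λ_t = 1500/588 = 2.551.
L_t/L_c = (R_t/R_c)²(T_t/T_c)⁴ = (1.50)²(2.551)⁴ = 95.29.
F_t/F_c = (L_t/L_c)/(d_t/d_c)² = 95.29/(2.00)² = 23.82.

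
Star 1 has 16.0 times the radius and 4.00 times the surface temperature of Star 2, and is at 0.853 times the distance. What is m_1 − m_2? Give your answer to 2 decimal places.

-12.39

L_1/L_2 = (16.0)²(4.00)⁴ = 6.554×10^4.
F_1/F_2 = (L_1/L_2)/(d_1/d_2)² = 6.554×10^4/0.7276 = 9.007×10^4.
m_1 − m_2 = −2.5 log₁₀(9.007×10^4) = -12.39.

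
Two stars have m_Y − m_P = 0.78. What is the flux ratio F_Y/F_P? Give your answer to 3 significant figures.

F_Y/F_P = 10^(−(m_Y − m_P)/2.5) = 10^(-0.78/2.5) = 10^-0.312 = 0.4875.

0.488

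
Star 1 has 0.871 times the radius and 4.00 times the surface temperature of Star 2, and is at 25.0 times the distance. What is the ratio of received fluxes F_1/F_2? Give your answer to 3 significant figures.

0.311

L_1/L_2 = (R_1/R_2)²(T_1/T_2)⁴ = (0.871)² × (4.00)⁴ = 194.2.
F_1/F_2 = (L_1/L_2)/(d_1/d_2)² = 194.2 / (25.0)² = 0.3107.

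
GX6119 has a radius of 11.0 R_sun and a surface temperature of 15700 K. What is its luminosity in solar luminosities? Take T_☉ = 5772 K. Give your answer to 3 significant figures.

6.62×10^3 solar luminosities

L/L_☉ = (R/R_☉)² (T/T_☉)⁴ = (11.0)² × (15700/5772)⁴
       = 121.0 × (2.720)⁴ = 121.0 × 54.74 = 6623.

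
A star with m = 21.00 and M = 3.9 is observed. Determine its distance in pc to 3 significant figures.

m − M = 5 log₁₀(d/10 pc)
21.00 − (3.9) = 17.10 = 5 log₁₀(d/10)
d = 10 × 10^(17.10/5) = 10 × 10^3.420 = 2.630×10^4 pc.

2.63×10^4 pc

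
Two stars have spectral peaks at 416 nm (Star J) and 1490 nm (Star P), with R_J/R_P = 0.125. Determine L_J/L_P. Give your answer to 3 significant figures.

Wien's law gives T ∝ 1/λ_max, so T_J/T_P = λ_P/λ_J = 1490/416 = 3.582.
Then L ∝ R²T⁴ gives L_J/L_P = (0.125)² × (3.582)⁴ = 0.01562 × 164.6 = 2.572.

2.57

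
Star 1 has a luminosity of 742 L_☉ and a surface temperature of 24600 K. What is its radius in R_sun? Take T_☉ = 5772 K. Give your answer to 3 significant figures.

1.50 R_sun

R/R_☉ = √(L/L_☉) / (T/T_☉)² = √(742) / (4.262)²
       = 27.24 / 18.16 = 1.500.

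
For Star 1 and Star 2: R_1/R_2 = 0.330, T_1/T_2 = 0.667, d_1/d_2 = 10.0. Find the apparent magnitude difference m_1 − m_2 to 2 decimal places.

L_1/L_2 = (0.330)²(0.667)⁴ = 0.02155.
F_1/F_2 = (L_1/L_2)/(d_1/d_2)² = 0.02155/100.0 = 2.155×10^-4.
m_1 − m_2 = −2.5 log₁₀(2.155×10^-4) = 9.17.

9.17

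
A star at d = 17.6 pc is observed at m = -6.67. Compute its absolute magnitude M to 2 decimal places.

M = m − 5 log₁₀(d/10 pc) = -6.67 − 5 log₁₀(17.6/10)
  = -6.67 − 5 × 0.246 = -6.67 − 1.23 = -7.90.

-7.90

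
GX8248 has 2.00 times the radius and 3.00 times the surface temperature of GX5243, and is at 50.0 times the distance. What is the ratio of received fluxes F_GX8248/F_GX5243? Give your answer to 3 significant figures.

0.130

L_GX8248/L_GX5243 = (R_GX8248/R_GX5243)²(T_GX8248/T_GX5243)⁴ = (2.00)² × (3.00)⁴ = 324.0.
F_GX8248/F_GX5243 = (L_GX8248/L_GX5243)/(d_GX8248/d_GX5243)² = 324.0 / (50.0)² = 0.1296.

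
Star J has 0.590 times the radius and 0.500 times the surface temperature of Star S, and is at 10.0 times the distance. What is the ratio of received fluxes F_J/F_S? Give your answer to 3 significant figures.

L_J/L_S = (R_J/R_S)²(T_J/T_S)⁴ = (0.590)² × (0.500)⁴ = 0.02176.
F_J/F_S = (L_J/L_S)/(d_J/d_S)² = 0.02176 / (10.0)² = 2.176×10^-4.

2.18×10^-4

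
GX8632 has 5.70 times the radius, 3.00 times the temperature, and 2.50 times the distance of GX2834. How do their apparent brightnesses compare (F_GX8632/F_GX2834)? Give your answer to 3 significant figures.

L_GX8632/L_GX2834 = (R_GX8632/R_GX2834)²(T_GX8632/T_GX2834)⁴ = (5.70)² × (3.00)⁴ = 2632.
F_GX8632/F_GX2834 = (L_GX8632/L_GX2834)/(d_GX8632/d_GX2834)² = 2632 / (2.50)² = 421.1.

421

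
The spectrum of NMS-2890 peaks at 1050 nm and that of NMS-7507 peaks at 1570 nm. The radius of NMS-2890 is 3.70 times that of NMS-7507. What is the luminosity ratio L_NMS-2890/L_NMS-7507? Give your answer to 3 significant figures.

68.4

Wien's law gives T ∝ 1/λ_max, so T_NMS-2890/T_NMS-7507 = λ_NMS-7507/λ_NMS-2890 = 1570/1050 = 1.495.
Then L ∝ R²T⁴ gives L_NMS-2890/L_NMS-7507 = (3.70)² × (1.495)⁴ = 13.69 × 4.999 = 68.43.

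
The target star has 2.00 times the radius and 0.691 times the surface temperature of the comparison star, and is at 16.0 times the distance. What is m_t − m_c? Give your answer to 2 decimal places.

6.12

L_t/L_c = (2.00)²(0.691)⁴ = 0.9120.
F_t/F_c = (L_t/L_c)/(d_t/d_c)² = 0.9120/256.0 = 0.003562.
m_t − m_c = −2.5 log₁₀(0.003562) = 6.12.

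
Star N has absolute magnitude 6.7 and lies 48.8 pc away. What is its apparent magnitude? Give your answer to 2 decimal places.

10.14

m = M + 5 log₁₀(d/10 pc) = 6.7 + 5 log₁₀(48.8/10)
  = 6.7 + 5 × 0.688 = 6.7 + 3.44 = 10.14.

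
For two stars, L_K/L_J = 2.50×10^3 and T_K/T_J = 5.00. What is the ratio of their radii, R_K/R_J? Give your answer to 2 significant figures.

L ∝ R²T⁴ gives R ∝ √L / T², so
R_K/R_J = √(2.50×10^3) / (5.00)² = 50.00 / 25.00 = 2.000.

2.0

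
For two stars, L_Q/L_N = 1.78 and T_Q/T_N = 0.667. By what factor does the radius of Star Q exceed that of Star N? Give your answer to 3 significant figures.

L ∝ R²T⁴ gives R ∝ √L / T², so
R_Q/R_N = √(1.78) / (0.667)² = 1.334 / 0.4449 = 2.999.

3.00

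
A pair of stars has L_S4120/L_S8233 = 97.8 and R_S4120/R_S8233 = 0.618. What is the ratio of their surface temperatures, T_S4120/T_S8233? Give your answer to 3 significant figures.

L ∝ R²T⁴ gives T ∝ (L/R²)^(1/4), so
T_S4120/T_S8233 = (97.8 / 0.618²)^(1/4) = (256.1)^(1/4) = 4.000.

4.00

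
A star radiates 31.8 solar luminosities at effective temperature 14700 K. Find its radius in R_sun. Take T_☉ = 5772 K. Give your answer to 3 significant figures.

R/R_☉ = √(L/L_☉) / (T/T_☉)² = √(31.8) / (2.547)²
       = 5.639 / 6.486 = 0.8694.

0.869 R_sun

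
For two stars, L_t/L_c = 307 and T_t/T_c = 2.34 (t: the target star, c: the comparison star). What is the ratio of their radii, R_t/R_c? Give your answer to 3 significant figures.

L ∝ R²T⁴ gives R ∝ √L / T², so
R_t/R_c = √(307) / (2.34)² = 17.52 / 5.476 = 3.200.

3.20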